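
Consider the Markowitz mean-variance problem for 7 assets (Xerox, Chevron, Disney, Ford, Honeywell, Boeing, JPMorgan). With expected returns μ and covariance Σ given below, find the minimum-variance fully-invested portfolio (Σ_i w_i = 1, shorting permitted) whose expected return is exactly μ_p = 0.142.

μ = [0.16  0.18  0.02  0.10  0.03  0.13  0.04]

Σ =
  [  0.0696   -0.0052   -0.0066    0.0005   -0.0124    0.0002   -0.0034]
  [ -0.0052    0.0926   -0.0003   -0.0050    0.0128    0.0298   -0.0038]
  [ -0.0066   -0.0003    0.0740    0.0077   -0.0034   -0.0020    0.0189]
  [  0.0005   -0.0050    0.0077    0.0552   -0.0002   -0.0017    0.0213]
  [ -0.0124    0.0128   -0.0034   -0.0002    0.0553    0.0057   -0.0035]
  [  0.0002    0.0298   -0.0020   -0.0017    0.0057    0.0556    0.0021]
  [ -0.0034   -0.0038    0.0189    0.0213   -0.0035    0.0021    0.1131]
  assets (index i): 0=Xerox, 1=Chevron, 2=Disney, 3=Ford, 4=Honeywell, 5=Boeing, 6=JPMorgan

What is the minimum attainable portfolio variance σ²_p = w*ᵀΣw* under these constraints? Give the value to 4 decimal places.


0.0185

p=Σ⁻¹μ = [2.5502  1.6400  0.3584  1.9119  0.6173  1.4559  0.0575]
q=Σ⁻¹𝟙 = [19.9497  5.7415  13.8270  15.1361  21.0542  13.4542  4.8749]
a=μᵀp=1.111675  b=𝟙ᵀp=8.591245  c=𝟙ᵀq=94.037668  D=ac−b²=30.729829
λ₁=(c·0.142−b)/D = (94.037668·0.142−8.591245)/30.729829 = 0.154967
λ₂=(a−b·0.142)/D = (1.111675−8.591245·0.142)/30.729829 = -0.003524
w* = 0.154967·p + -0.003524·q:
  w_0 = 0.154967·2.5502 + -0.003524·19.9497 = 0.3249  (Xerox)
  w_1 = 0.154967·1.6400 + -0.003524·5.7415 = 0.2339  (Chevron)
  w_2 = 0.154967·0.3584 + -0.003524·13.8270 = 0.0068  (Disney)
  w_3 = 0.154967·1.9119 + -0.003524·15.1361 = 0.2429  (Ford)
  w_4 = 0.154967·0.6173 + -0.003524·21.0542 = 0.0215  (Honeywell)
  w_5 = 0.154967·1.4559 + -0.003524·13.4542 = 0.1782  (Boeing)
  w_6 = 0.154967·0.0575 + -0.003524·4.8749 = -0.0083  (JPMorgan)
Σw_i=1.0000  μᵀw=0.1420
σ²=wᵀΣw=λ₁·μ_p+λ₂ = 0.154967·0.142 + -0.003524 = 0.018482 ≈ 0.0185


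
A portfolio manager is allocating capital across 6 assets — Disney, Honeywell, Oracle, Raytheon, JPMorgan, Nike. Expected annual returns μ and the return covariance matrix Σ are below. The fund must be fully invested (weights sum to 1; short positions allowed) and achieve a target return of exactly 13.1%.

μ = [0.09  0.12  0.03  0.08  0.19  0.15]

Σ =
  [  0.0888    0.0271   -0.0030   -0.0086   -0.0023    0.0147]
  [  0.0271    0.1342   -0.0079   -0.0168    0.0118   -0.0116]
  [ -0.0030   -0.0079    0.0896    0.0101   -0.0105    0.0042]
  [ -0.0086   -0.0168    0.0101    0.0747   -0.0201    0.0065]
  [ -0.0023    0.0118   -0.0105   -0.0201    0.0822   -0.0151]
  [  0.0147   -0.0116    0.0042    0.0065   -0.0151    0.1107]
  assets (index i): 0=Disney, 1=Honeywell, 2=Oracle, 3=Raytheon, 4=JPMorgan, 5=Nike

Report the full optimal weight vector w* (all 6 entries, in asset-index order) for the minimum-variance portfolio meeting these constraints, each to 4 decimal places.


u=Σ⁻¹μ = [0.7590  0.8895  0.4976  1.9699  3.0495  1.6288]
v=Σ⁻¹𝟙 = [10.0942  7.6220  11.8376  19.0167  19.2711  9.5546]
a=μᵀu=1.171290  b=𝟙ᵀu=8.794281  c=𝟙ᵀv=77.396189  D=ac−b²=13.314015
λ₁=(c·0.131−b)/D = (77.396189·0.131−8.794281)/13.314015 = 0.100993
λ₂=(a−b·0.131)/D = (1.171290−8.794281·0.131)/13.314015 = 0.001445
w* = 0.100993·u + 0.001445·v:
  w_0 = 0.100993·0.7590 + 0.001445·10.0942 = 0.0912  (Disney)
  w_1 = 0.100993·0.8895 + 0.001445·7.6220 = 0.1008  (Honeywell)
  w_2 = 0.100993·0.4976 + 0.001445·11.8376 = 0.0674  (Oracle)
  w_3 = 0.100993·1.9699 + 0.001445·19.0167 = 0.2264  (Raytheon)
  w_4 = 0.100993·3.0495 + 0.001445·19.2711 = 0.3358  (JPMorgan)
  w_5 = 0.100993·1.6288 + 0.001445·9.5546 = 0.1783  (Nike)
Σw_i=1.0000  μᵀw=0.1310
σ²=wᵀΣw=λ₁·μ_p+λ₂ = 0.100993·0.131 + 0.001445 = 0.014675 ≈ 0.0147

0.0912  0.1008  0.0674  0.2264  0.3358  0.1783


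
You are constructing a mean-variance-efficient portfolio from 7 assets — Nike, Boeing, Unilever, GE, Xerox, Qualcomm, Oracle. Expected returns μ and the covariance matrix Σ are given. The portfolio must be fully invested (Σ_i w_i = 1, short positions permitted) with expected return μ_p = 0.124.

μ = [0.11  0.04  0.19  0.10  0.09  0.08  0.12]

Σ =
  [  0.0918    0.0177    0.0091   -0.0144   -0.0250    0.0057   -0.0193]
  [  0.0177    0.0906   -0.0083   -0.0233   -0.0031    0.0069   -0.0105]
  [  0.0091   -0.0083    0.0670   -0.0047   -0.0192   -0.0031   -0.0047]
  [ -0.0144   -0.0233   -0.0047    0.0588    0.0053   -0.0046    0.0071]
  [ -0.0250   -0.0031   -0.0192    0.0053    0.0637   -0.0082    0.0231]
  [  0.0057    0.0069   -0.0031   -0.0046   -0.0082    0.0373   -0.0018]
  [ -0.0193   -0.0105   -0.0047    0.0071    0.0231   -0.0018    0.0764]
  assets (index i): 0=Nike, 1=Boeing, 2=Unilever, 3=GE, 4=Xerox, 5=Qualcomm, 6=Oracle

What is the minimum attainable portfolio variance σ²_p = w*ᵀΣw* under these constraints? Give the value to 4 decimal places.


0.0083

g=Σ⁻¹μ = [1.9496  1.1704  4.0426  2.7602  3.1312  3.0598  1.3416]
h=Σ⁻¹𝟙 = [17.6607  17.2641  27.5729  29.0449  29.8459  33.8681  10.6940]
a=μᵀg=1.992976  b=𝟙ᵀg=17.455450  c=𝟙ᵀh=165.950685  D=ac−b²=26.043002
λ₁=(c·0.124−b)/D = (165.950685·0.124−17.455450)/26.043002 = 0.119895
λ₂=(a−b·0.124)/D = (1.992976−17.455450·0.124)/26.043002 = -0.006585
w* = 0.119895·g + -0.006585·h:
  w_0 = 0.119895·1.9496 + -0.006585·17.6607 = 0.1174  (Nike)
  w_1 = 0.119895·1.1704 + -0.006585·17.2641 = 0.0266  (Boeing)
  w_2 = 0.119895·4.0426 + -0.006585·27.5729 = 0.3031  (Unilever)
  w_3 = 0.119895·2.7602 + -0.006585·29.0449 = 0.1397  (GE)
  w_4 = 0.119895·3.1312 + -0.006585·29.8459 = 0.1789  (Xerox)
  w_5 = 0.119895·3.0598 + -0.006585·33.8681 = 0.1438  (Qualcomm)
  w_6 = 0.119895·1.3416 + -0.006585·10.6940 = 0.0904  (Oracle)
Σw_i=1.0000  μᵀw=0.1240
σ²=wᵀΣw=λ₁·μ_p+λ₂ = 0.119895·0.124 + -0.006585 = 0.008282 ≈ 0.0083


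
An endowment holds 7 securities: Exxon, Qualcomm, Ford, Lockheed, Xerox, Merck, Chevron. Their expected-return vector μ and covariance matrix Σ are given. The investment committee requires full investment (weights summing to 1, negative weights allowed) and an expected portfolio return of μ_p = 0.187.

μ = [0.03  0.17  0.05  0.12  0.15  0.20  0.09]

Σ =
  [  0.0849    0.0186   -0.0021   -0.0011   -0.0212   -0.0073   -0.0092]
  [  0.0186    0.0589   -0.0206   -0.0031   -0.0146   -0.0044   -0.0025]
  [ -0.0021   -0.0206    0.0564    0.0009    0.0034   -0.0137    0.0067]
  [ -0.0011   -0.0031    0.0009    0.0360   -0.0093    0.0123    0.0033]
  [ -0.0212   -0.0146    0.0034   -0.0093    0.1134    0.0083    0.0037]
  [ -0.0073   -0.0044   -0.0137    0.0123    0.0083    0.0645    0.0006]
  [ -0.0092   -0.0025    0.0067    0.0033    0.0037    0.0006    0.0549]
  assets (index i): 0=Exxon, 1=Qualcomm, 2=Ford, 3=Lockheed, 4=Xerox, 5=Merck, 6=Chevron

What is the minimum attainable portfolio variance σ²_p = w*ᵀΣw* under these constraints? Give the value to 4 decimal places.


u=Σ⁻¹μ = [0.2937  4.8135  3.1650  2.9119  1.8590  3.3291  1.1848]
v=Σ⁻¹𝟙 = [13.0554  30.6586  30.8343  26.0348  14.5537  18.6424  15.2863]
a=μᵀu=2.386068  b=𝟙ᵀu=17.556808  c=𝟙ᵀv=149.065404  D=ac−b²=47.438604
λ₁=(c·0.187−b)/D = (149.065404·0.187−17.556808)/47.438604 = 0.217511
λ₂=(a−b·0.187)/D = (2.386068−17.556808·0.187)/47.438604 = -0.018910
w* = 0.217511·u + -0.018910·v:
  w_0 = 0.217511·0.2937 + -0.018910·13.0554 = -0.1830  (Exxon)
  w_1 = 0.217511·4.8135 + -0.018910·30.6586 = 0.4672  (Qualcomm)
  w_2 = 0.217511·3.1650 + -0.018910·30.8343 = 0.1053  (Ford)
  w_3 = 0.217511·2.9119 + -0.018910·26.0348 = 0.1410  (Lockheed)
  w_4 = 0.217511·1.8590 + -0.018910·14.5537 = 0.1291  (Xerox)
  w_5 = 0.217511·3.3291 + -0.018910·18.6424 = 0.3716  (Merck)
  w_6 = 0.217511·1.1848 + -0.018910·15.2863 = -0.0314  (Chevron)
Σw_i=1.0000  μᵀw=0.1870
σ²=wᵀΣw=λ₁·μ_p+λ₂ = 0.217511·0.187 + -0.018910 = 0.021765 ≈ 0.0218

0.0218


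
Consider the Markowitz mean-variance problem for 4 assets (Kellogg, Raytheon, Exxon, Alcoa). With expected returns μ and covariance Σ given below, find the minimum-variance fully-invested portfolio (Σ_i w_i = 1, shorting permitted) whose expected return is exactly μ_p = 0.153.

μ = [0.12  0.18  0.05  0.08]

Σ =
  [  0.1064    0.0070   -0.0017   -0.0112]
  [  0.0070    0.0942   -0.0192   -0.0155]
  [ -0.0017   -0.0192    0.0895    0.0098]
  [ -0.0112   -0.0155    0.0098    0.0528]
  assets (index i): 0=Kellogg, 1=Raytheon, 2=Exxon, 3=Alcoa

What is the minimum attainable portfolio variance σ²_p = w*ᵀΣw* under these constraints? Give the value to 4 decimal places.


u=Σ⁻¹μ = [1.2290  2.3713  0.8370  2.3166]
v=Σ⁻¹𝟙 = [11.0294  16.2041  12.2571  23.7609]
a=μᵀu=0.801498  b=𝟙ᵀu=6.753988  c=𝟙ᵀv=63.251460  D=ac−b²=5.079591
λ₁=(c·0.153−b)/D = (63.251460·0.153−6.753988)/5.079591 = 0.575536
λ₂=(a−b·0.153)/D = (0.801498−6.753988·0.153)/5.079591 = -0.045646
w* = 0.575536·u + -0.045646·v:
  w_0 = 0.575536·1.2290 + -0.045646·11.0294 = 0.2039  (Kellogg)
  w_1 = 0.575536·2.3713 + -0.045646·16.2041 = 0.6251  (Raytheon)
  w_2 = 0.575536·0.8370 + -0.045646·12.2571 = -0.0777  (Exxon)
  w_3 = 0.575536·2.3166 + -0.045646·23.7609 = 0.2487  (Alcoa)
Σw_i=1.0000  μᵀw=0.1530
σ²=wᵀΣw=λ₁·μ_p+λ₂ = 0.575536·0.153 + -0.045646 = 0.042411 ≈ 0.0424

0.0424


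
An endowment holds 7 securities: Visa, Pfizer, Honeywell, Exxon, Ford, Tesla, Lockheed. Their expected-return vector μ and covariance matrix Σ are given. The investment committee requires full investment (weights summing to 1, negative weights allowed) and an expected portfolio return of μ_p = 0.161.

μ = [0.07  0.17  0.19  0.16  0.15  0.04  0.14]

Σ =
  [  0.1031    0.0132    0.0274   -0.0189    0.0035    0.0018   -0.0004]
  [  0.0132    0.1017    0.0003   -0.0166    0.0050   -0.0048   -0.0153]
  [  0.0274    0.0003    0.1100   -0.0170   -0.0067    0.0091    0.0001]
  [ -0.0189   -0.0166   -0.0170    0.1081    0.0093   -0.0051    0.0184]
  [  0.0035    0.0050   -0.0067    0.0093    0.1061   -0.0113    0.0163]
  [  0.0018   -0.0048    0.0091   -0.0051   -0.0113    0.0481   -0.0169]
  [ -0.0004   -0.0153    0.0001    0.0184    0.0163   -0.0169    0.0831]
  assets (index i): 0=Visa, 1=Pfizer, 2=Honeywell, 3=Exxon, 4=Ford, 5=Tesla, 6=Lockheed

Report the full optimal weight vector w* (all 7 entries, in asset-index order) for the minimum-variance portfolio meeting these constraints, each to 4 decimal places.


-0.0311  0.2463  0.2435  0.1985  0.1199  0.0591  0.1637

p=Σ⁻¹μ = [0.1608  2.2454  1.8831  1.8219  1.1729  1.8052  1.8303]
q=Σ⁻¹𝟙 = [7.4015  14.2103  7.0736  11.7035  8.5624  29.6179  16.4296]
a=μᵀp=1.546658  b=𝟙ᵀp=10.919616  c=𝟙ᵀq=94.998766  D=ac−b²=27.692629
λ₁=(c·0.161−b)/D = (94.998766·0.161−10.919616)/27.692629 = 0.157991
λ₂=(a−b·0.161)/D = (1.546658−10.919616·0.161)/27.692629 = -0.007634
w* = 0.157991·p + -0.007634·q:
  w_0 = 0.157991·0.1608 + -0.007634·7.4015 = -0.0311  (Visa)
  w_1 = 0.157991·2.2454 + -0.007634·14.2103 = 0.2463  (Pfizer)
  w_2 = 0.157991·1.8831 + -0.007634·7.0736 = 0.2435  (Honeywell)
  w_3 = 0.157991·1.8219 + -0.007634·11.7035 = 0.1985  (Exxon)
  w_4 = 0.157991·1.1729 + -0.007634·8.5624 = 0.1199  (Ford)
  w_5 = 0.157991·1.8052 + -0.007634·29.6179 = 0.0591  (Tesla)
  w_6 = 0.157991·1.8303 + -0.007634·16.4296 = 0.1637  (Lockheed)
Σw_i=1.0000  μᵀw=0.1610
σ²=wᵀΣw=λ₁·μ_p+λ₂ = 0.157991·0.161 + -0.007634 = 0.017803 ≈ 0.0178


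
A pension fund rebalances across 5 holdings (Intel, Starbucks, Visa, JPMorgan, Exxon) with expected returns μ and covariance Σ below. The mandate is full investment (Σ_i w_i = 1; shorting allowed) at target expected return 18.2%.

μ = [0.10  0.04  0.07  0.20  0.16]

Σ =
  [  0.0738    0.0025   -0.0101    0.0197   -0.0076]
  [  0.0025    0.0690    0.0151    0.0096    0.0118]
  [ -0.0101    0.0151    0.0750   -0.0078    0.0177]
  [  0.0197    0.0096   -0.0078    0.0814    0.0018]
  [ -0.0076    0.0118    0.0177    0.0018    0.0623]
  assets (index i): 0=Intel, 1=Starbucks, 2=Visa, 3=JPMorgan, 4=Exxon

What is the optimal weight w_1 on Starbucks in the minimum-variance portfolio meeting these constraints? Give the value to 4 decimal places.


x=Σ⁻¹μ = [1.1337  -0.3762  0.8098  2.2497  2.4827]
y=Σ⁻¹𝟙 = [13.8027  8.0834  11.4872  8.8114  12.6859]
a=μᵀx=1.002181  b=𝟙ᵀx=6.299744  c=𝟙ᵀy=54.870611  D=ac−b²=15.303491
λ₁=(c·0.182−b)/D = (54.870611·0.182−6.299744)/15.303491 = 0.240906
λ₂=(a−b·0.182)/D = (1.002181−6.299744·0.182)/15.303491 = -0.009434
w* = 0.240906·x + -0.009434·y:
  w_0 = 0.240906·1.1337 + -0.009434·13.8027 = 0.1429  (Intel)
  w_1 = 0.240906·-0.3762 + -0.009434·8.0834 = -0.1669  (Starbucks)
  w_2 = 0.240906·0.8098 + -0.009434·11.4872 = 0.0867  (Visa)
  w_3 = 0.240906·2.2497 + -0.009434·8.8114 = 0.4588  (JPMorgan)
  w_4 = 0.240906·2.4827 + -0.009434·12.6859 = 0.4784  (Exxon)
Σw_i=1.0000  μᵀw=0.1820
σ²=wᵀΣw=λ₁·μ_p+λ₂ = 0.240906·0.182 + -0.009434 = 0.034411 ≈ 0.0344

-0.1669


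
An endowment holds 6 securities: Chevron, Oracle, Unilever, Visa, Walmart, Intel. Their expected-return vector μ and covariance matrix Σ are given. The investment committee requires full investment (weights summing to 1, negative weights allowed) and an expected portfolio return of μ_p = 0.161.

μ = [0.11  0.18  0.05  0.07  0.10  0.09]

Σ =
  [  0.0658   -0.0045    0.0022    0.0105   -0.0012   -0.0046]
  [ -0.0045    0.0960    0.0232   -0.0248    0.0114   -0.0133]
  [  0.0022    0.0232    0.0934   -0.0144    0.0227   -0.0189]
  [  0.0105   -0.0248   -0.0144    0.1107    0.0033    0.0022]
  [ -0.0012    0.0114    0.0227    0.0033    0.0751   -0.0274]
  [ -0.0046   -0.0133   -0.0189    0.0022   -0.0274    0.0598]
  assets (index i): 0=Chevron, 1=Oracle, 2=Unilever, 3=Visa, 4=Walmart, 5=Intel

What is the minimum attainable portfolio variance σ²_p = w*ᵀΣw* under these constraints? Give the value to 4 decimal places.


x=Σ⁻¹μ = [1.9441  2.3388  0.1778  0.8711  2.0627  3.1440]
y=Σ⁻¹𝟙 = [16.7697  13.6403  10.3990  10.5980  19.9795  33.0973]
a=μᵀx=1.193931  b=𝟙ᵀx=10.538434  c=𝟙ᵀy=104.483801  D=ac−b²=13.687812
λ₁=(c·0.161−b)/D = (104.483801·0.161−10.538434)/13.687812 = 0.459055
λ₂=(a−b·0.161)/D = (1.193931−10.538434·0.161)/13.687812 = -0.036730
w* = 0.459055·x + -0.036730·y:
  w_0 = 0.459055·1.9441 + -0.036730·16.7697 = 0.2765  (Chevron)
  w_1 = 0.459055·2.3388 + -0.036730·13.6403 = 0.5726  (Oracle)
  w_2 = 0.459055·0.1778 + -0.036730·10.3990 = -0.3004  (Unilever)
  w_3 = 0.459055·0.8711 + -0.036730·10.5980 = 0.0106  (Visa)
  w_4 = 0.459055·2.0627 + -0.036730·19.9795 = 0.2130  (Walmart)
  w_5 = 0.459055·3.1440 + -0.036730·33.0973 = 0.2276  (Intel)
Σw_i=1.0000  μᵀw=0.1610
σ²=wᵀΣw=λ₁·μ_p+λ₂ = 0.459055·0.161 + -0.036730 = 0.037178 ≈ 0.0372

0.0372


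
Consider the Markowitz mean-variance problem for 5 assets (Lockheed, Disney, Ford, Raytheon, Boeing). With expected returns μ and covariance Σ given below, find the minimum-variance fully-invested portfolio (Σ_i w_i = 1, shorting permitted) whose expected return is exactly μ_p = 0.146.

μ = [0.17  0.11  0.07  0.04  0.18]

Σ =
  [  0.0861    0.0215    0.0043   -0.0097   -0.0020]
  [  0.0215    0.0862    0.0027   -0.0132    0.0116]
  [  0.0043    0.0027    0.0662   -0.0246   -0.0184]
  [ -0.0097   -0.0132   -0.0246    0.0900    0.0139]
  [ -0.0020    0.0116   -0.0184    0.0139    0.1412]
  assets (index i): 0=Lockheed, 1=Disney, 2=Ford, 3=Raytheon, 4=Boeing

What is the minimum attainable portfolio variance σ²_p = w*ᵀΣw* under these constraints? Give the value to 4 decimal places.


0.0297

g=Σ⁻¹μ = [1.8527  0.7315  1.6541  0.9937  1.3587]
h=Σ⁻¹𝟙 = [10.2120  10.2027  23.1344  18.8661  7.5461]
a=μᵀg=0.795519  b=𝟙ᵀg=6.590690  c=𝟙ᵀh=69.961295  D=ac−b²=12.218348
λ₁=(c·0.146−b)/D = (69.961295·0.146−6.590690)/12.218348 = 0.296575
λ₂=(a−b·0.146)/D = (0.795519−6.590690·0.146)/12.218348 = -0.013645
w* = 0.296575·g + -0.013645·h:
  w_0 = 0.296575·1.8527 + -0.013645·10.2120 = 0.4101  (Lockheed)
  w_1 = 0.296575·0.7315 + -0.013645·10.2027 = 0.0777  (Disney)
  w_2 = 0.296575·1.6541 + -0.013645·23.1344 = 0.1749  (Ford)
  w_3 = 0.296575·0.9937 + -0.013645·18.8661 = 0.0373  (Raytheon)
  w_4 = 0.296575·1.3587 + -0.013645·7.5461 = 0.3000  (Boeing)
Σw_i=1.0000  μᵀw=0.1460
σ²=wᵀΣw=λ₁·μ_p+λ₂ = 0.296575·0.146 + -0.013645 = 0.029655 ≈ 0.0297


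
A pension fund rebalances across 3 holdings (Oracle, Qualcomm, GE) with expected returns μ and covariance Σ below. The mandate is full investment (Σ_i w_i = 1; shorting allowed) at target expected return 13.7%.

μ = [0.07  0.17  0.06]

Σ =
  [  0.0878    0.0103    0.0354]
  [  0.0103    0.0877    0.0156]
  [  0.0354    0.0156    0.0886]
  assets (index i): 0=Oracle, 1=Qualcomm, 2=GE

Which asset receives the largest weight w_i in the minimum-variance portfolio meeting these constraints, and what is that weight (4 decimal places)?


p=Σ⁻¹μ = [0.5226  1.8517  0.1423]
q=Σ⁻¹𝟙 = [7.6368  9.3330  6.5921]
a=μᵀp=0.359919  b=𝟙ᵀp=2.516712  c=𝟙ᵀq=23.561907  D=ac−b²=2.146536
λ₁=(c·0.137−b)/D = (23.561907·0.137−2.516712)/2.146536 = 0.331357
λ₂=(a−b·0.137)/D = (0.359919−2.516712·0.137)/2.146536 = 0.007048
w* = 0.331357·p + 0.007048·q:
  w_0 = 0.331357·0.5226 + 0.007048·7.6368 = 0.2270  (Oracle)
  w_1 = 0.331357·1.8517 + 0.007048·9.3330 = 0.6794  (Qualcomm)
  w_2 = 0.331357·0.1423 + 0.007048·6.5921 = 0.0936  (GE)
Σw_i=1.0000  μᵀw=0.1370
σ²=wᵀΣw=λ₁·μ_p+λ₂ = 0.331357·0.137 + 0.007048 = 0.052444 ≈ 0.0524

Qualcomm (0.6794)


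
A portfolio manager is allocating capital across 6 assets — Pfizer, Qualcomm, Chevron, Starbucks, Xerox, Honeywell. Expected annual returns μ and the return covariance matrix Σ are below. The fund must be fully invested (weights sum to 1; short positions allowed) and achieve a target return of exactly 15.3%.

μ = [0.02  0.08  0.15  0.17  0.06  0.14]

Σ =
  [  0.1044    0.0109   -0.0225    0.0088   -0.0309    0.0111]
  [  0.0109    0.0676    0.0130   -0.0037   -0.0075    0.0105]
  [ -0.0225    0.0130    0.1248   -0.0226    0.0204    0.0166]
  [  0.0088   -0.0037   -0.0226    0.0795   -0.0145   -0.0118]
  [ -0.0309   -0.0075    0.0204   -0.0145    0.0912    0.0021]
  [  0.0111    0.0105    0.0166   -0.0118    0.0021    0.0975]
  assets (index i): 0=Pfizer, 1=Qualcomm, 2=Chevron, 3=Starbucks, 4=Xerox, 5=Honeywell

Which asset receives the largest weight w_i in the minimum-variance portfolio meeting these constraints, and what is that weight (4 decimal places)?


x=Σ⁻¹μ = [0.2708  0.9294  1.3379  2.9159  0.9579  1.4095]
y=Σ⁻¹𝟙 = [12.7680  12.8066  8.4696  18.4719  17.2058  7.8466]
a=μᵀx=1.030961  b=𝟙ᵀx=7.821416  c=𝟙ᵀy=77.568448  D=ac−b²=18.795474
λ₁=(c·0.153−b)/D = (77.568448·0.153−7.821416)/18.795474 = 0.215294
λ₂=(a−b·0.153)/D = (1.030961−7.821416·0.153)/18.795474 = -0.008817
w* = 0.215294·x + -0.008817·y:
  w_0 = 0.215294·0.2708 + -0.008817·12.7680 = -0.0543  (Pfizer)
  w_1 = 0.215294·0.9294 + -0.008817·12.8066 = 0.0872  (Qualcomm)
  w_2 = 0.215294·1.3379 + -0.008817·8.4696 = 0.2134  (Chevron)
  w_3 = 0.215294·2.9159 + -0.008817·18.4719 = 0.4649  (Starbucks)
  w_4 = 0.215294·0.9579 + -0.008817·17.2058 = 0.0545  (Xerox)
  w_5 = 0.215294·1.4095 + -0.008817·7.8466 = 0.2343  (Honeywell)
Σw_i=1.0000  μᵀw=0.1530
σ²=wᵀΣw=λ₁·μ_p+λ₂ = 0.215294·0.153 + -0.008817 = 0.024123 ≈ 0.0241

Starbucks (0.4649)


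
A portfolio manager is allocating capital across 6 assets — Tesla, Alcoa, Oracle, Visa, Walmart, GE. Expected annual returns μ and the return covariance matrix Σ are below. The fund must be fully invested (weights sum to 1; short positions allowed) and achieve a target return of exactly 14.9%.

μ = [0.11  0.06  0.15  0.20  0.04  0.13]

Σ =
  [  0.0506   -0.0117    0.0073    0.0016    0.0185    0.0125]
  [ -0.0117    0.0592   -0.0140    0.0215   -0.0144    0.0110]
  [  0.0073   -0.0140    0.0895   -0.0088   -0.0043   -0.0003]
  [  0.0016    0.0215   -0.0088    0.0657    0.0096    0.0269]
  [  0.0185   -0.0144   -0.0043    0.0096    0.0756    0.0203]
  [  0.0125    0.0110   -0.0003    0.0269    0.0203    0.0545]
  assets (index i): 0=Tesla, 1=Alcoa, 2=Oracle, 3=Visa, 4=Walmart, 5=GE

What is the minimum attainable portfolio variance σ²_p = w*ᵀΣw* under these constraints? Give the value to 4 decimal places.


x=Σ⁻¹μ = [1.9164  0.6617  1.8971  2.8669  -0.1994  0.4819]
y=Σ⁻¹𝟙 = [17.9649  24.6543  14.8156  6.2194  13.2206  1.3396]
a=μᵀx=1.163115  b=𝟙ᵀx=7.624585  c=𝟙ᵀy=78.214355  D=ac−b²=32.837971
λ₁=(c·0.149−b)/D = (78.214355·0.149−7.624585)/32.837971 = 0.122704
λ₂=(a−b·0.149)/D = (1.163115−7.624585·0.149)/32.837971 = 0.000824
w* = 0.122704·x + 0.000824·y:
  w_0 = 0.122704·1.9164 + 0.000824·17.9649 = 0.2500  (Tesla)
  w_1 = 0.122704·0.6617 + 0.000824·24.6543 = 0.1015  (Alcoa)
  w_2 = 0.122704·1.8971 + 0.000824·14.8156 = 0.2450  (Oracle)
  w_3 = 0.122704·2.8669 + 0.000824·6.2194 = 0.3569  (Visa)
  w_4 = 0.122704·-0.1994 + 0.000824·13.2206 = -0.0136  (Walmart)
  w_5 = 0.122704·0.4819 + 0.000824·1.3396 = 0.0602  (GE)
Σw_i=1.0000  μᵀw=0.1490
σ²=wᵀΣw=λ₁·μ_p+λ₂ = 0.122704·0.149 + 0.000824 = 0.019107 ≈ 0.0191

0.0191


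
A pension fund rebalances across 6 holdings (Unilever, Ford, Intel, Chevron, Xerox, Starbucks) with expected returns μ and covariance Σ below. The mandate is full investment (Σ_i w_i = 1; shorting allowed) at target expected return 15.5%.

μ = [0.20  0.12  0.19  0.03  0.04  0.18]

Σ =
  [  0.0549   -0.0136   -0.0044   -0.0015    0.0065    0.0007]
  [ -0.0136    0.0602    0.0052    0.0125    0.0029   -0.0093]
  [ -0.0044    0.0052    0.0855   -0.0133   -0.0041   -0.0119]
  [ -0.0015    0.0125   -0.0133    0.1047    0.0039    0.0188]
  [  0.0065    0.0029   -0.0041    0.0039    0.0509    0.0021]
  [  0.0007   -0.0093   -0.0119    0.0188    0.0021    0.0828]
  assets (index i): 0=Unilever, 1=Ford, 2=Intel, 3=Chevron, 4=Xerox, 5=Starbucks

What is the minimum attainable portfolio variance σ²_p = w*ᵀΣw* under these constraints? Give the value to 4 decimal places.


0.0110

g=Σ⁻¹μ = [4.6153  3.3059  2.6358  -0.2388  0.1176  2.9363]
h=Σ⁻¹𝟙 = [22.6743  20.6292  15.3539  6.1533  15.7379  14.6130]
a=μᵀg=2.346639  b=𝟙ᵀg=13.372046  c=𝟙ᵀh=95.161498  D=ac−b²=44.498113
λ₁=(c·0.155−b)/D = (95.161498·0.155−13.372046)/44.498113 = 0.030967
λ₂=(a−b·0.155)/D = (2.346639−13.372046·0.155)/44.498113 = 0.006157
w* = 0.030967·g + 0.006157·h:
  w_0 = 0.030967·4.6153 + 0.006157·22.6743 = 0.2825  (Unilever)
  w_1 = 0.030967·3.3059 + 0.006157·20.6292 = 0.2294  (Ford)
  w_2 = 0.030967·2.6358 + 0.006157·15.3539 = 0.1762  (Intel)
  w_3 = 0.030967·-0.2388 + 0.006157·6.1533 = 0.0305  (Chevron)
  w_4 = 0.030967·0.1176 + 0.006157·15.7379 = 0.1005  (Xerox)
  w_5 = 0.030967·2.9363 + 0.006157·14.6130 = 0.1809  (Starbucks)
Σw_i=1.0000  μᵀw=0.1550
σ²=wᵀΣw=λ₁·μ_p+λ₂ = 0.030967·0.155 + 0.006157 = 0.010957 ≈ 0.0110


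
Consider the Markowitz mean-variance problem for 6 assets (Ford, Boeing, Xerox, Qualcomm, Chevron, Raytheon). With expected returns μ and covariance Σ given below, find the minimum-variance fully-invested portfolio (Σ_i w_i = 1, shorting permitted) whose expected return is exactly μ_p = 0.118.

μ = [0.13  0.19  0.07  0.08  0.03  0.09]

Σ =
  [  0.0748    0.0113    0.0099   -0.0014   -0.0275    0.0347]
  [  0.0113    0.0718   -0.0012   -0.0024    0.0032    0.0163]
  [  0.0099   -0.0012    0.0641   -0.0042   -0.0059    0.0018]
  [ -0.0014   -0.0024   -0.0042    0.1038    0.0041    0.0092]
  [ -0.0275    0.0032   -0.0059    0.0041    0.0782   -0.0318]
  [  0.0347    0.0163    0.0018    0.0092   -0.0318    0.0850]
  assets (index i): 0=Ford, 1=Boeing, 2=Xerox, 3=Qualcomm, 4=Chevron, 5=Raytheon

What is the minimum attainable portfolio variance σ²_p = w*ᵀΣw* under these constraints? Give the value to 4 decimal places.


g=Σ⁻¹μ = [1.4968  2.3599  1.0397  0.8292  0.9447  0.2369]
h=Σ⁻¹𝟙 = [12.8041  8.7352  16.0976  8.7018  22.5826  12.0283]
a=μᵀg=0.831740  b=𝟙ᵀg=6.907232  c=𝟙ᵀh=80.949681  D=ac−b²=19.619265
λ₁=(c·0.118−b)/D = (80.949681·0.118−6.907232)/19.619265 = 0.134808
λ₂=(a−b·0.118)/D = (0.831740−6.907232·0.118)/19.619265 = 0.000851
w* = 0.134808·g + 0.000851·h:
  w_0 = 0.134808·1.4968 + 0.000851·12.8041 = 0.2127  (Ford)
  w_1 = 0.134808·2.3599 + 0.000851·8.7352 = 0.3256  (Boeing)
  w_2 = 0.134808·1.0397 + 0.000851·16.0976 = 0.1538  (Xerox)
  w_3 = 0.134808·0.8292 + 0.000851·8.7018 = 0.1192  (Qualcomm)
  w_4 = 0.134808·0.9447 + 0.000851·22.5826 = 0.1466  (Chevron)
  w_5 = 0.134808·0.2369 + 0.000851·12.0283 = 0.0422  (Raytheon)
Σw_i=1.0000  μᵀw=0.1180
σ²=wᵀΣw=λ₁·μ_p+λ₂ = 0.134808·0.118 + 0.000851 = 0.016758 ≈ 0.0168

0.0168


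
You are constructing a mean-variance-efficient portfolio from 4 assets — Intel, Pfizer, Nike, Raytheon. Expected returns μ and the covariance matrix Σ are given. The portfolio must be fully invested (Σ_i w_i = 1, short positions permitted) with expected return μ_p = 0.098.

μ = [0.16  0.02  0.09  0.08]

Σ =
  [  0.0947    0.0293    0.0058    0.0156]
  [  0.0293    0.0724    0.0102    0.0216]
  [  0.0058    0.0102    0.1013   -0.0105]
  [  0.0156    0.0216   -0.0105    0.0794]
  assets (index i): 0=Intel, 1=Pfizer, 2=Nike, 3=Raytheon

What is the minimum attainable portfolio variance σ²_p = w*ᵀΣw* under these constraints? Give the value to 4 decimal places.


0.0306

x=Σ⁻¹μ = [1.7281  -0.8706  0.9845  1.0351]
y=Σ⁻¹𝟙 = [6.0823  6.6934  9.9791  10.8982]
a=μᵀx=0.430491  b=𝟙ᵀx=2.877011  c=𝟙ᵀy=33.652989  D=ac−b²=6.210122
λ₁=(c·0.098−b)/D = (33.652989·0.098−2.877011)/6.210122 = 0.067790
λ₂=(a−b·0.098)/D = (0.430491−2.877011·0.098)/6.210122 = 0.023920
w* = 0.067790·x + 0.023920·y:
  w_0 = 0.067790·1.7281 + 0.023920·6.0823 = 0.2626  (Intel)
  w_1 = 0.067790·-0.8706 + 0.023920·6.6934 = 0.1011  (Pfizer)
  w_2 = 0.067790·0.9845 + 0.023920·9.9791 = 0.3054  (Nike)
  w_3 = 0.067790·1.0351 + 0.023920·10.8982 = 0.3308  (Raytheon)
Σw_i=1.0000  μᵀw=0.0980
σ²=wᵀΣw=λ₁·μ_p+λ₂ = 0.067790·0.098 + 0.023920 = 0.030563 ≈ 0.0306


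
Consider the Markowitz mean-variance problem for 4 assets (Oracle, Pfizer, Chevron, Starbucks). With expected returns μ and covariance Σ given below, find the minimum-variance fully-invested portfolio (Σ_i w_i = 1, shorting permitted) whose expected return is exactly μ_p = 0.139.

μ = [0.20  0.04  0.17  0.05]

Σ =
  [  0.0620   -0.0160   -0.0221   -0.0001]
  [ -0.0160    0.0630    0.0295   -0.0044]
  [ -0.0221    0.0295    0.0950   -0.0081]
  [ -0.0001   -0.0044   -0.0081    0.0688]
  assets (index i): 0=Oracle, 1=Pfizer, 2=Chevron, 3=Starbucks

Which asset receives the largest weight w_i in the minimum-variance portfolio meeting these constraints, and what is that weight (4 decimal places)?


Oracle (0.4160)

x=Σ⁻¹μ = [4.3372  0.5366  2.7246  1.0881]
y=Σ⁻¹𝟙 = [25.1170  17.6694  12.3452  17.1548]
a=μᵀx=1.406499  b=𝟙ᵀx=8.686601  c=𝟙ᵀy=72.286405  D=ac−b²=26.213748
λ₁=(c·0.139−b)/D = (72.286405·0.139−8.686601)/26.213748 = 0.051927
λ₂=(a−b·0.139)/D = (1.406499−8.686601·0.139)/26.213748 = 0.007594
w* = 0.051927·x + 0.007594·y:
  w_0 = 0.051927·4.3372 + 0.007594·25.1170 = 0.4160  (Oracle)
  w_1 = 0.051927·0.5366 + 0.007594·17.6694 = 0.1620  (Pfizer)
  w_2 = 0.051927·2.7246 + 0.007594·12.3452 = 0.2352  (Chevron)
  w_3 = 0.051927·1.0881 + 0.007594·17.1548 = 0.1868  (Starbucks)
Σw_i=1.0000  μᵀw=0.1390
σ²=wᵀΣw=λ₁·μ_p+λ₂ = 0.051927·0.139 + 0.007594 = 0.014812 ≈ 0.0148


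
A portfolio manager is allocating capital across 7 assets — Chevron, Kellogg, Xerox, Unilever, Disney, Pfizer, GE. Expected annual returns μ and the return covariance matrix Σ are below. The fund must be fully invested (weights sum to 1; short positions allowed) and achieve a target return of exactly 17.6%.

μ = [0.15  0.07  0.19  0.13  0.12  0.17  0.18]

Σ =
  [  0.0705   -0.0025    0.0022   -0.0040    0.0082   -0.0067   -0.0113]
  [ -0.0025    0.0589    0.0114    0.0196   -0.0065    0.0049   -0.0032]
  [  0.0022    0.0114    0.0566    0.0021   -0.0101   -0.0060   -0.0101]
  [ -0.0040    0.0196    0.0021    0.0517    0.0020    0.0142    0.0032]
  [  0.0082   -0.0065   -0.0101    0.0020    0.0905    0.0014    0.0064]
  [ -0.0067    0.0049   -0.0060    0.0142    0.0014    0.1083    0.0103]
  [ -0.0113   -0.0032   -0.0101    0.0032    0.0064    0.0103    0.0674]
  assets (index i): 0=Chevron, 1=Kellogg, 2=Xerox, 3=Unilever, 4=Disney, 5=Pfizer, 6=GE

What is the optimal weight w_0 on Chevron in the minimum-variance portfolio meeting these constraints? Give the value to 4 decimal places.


0.1824

p=Σ⁻¹μ = [2.6245  0.0759  4.1313  1.8886  1.2573  1.3785  3.3136]
q=Σ⁻¹𝟙 = [17.0406  11.4018  20.3095  11.9026  10.9019  7.4321  18.5424]
a=μᵀp=2.411120  b=𝟙ᵀp=14.669663  c=𝟙ᵀq=97.530805  D=ac−b²=19.959424
λ₁=(c·0.176−b)/D = (97.530805·0.176−14.669663)/19.959424 = 0.125042
λ₂=(a−b·0.176)/D = (2.411120−14.669663·0.176)/19.959424 = -0.008554
w* = 0.125042·p + -0.008554·q:
  w_0 = 0.125042·2.6245 + -0.008554·17.0406 = 0.1824  (Chevron)
  w_1 = 0.125042·0.0759 + -0.008554·11.4018 = -0.0880  (Kellogg)
  w_2 = 0.125042·4.1313 + -0.008554·20.3095 = 0.3429  (Xerox)
  w_3 = 0.125042·1.8886 + -0.008554·11.9026 = 0.1343  (Unilever)
  w_4 = 0.125042·1.2573 + -0.008554·10.9019 = 0.0640  (Disney)
  w_5 = 0.125042·1.3785 + -0.008554·7.4321 = 0.1088  (Pfizer)
  w_6 = 0.125042·3.3136 + -0.008554·18.5424 = 0.2557  (GE)
Σw_i=1.0000  μᵀw=0.1760
σ²=wᵀΣw=λ₁·μ_p+λ₂ = 0.125042·0.176 + -0.008554 = 0.013453 ≈ 0.0135


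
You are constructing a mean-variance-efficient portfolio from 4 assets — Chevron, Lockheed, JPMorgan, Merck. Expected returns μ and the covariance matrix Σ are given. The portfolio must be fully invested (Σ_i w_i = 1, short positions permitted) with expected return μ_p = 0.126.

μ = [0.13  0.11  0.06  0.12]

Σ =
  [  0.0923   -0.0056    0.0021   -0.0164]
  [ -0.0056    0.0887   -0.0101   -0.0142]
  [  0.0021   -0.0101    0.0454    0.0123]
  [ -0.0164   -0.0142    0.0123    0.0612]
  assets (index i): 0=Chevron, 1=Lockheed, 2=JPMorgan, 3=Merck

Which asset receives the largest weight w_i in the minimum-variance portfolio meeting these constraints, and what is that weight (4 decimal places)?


Merck (0.4794)

x=Σ⁻¹μ = [1.9934  1.9105  0.9078  2.7558]
y=Σ⁻¹𝟙 = [15.1148  17.7625  19.7114  20.5500]
a=μᵀx=0.854459  b=𝟙ᵀx=7.567489  c=𝟙ᵀy=73.138729  D=ac−b²=5.227174
λ₁=(c·0.126−b)/D = (73.138729·0.126−7.567489)/5.227174 = 0.315274
λ₂=(a−b·0.126)/D = (0.854459−7.567489·0.126)/5.227174 = -0.018948
w* = 0.315274·x + -0.018948·y:
  w_0 = 0.315274·1.9934 + -0.018948·15.1148 = 0.3421  (Chevron)
  w_1 = 0.315274·1.9105 + -0.018948·17.7625 = 0.2658  (Lockheed)
  w_2 = 0.315274·0.9078 + -0.018948·19.7114 = -0.0873  (JPMorgan)
  w_3 = 0.315274·2.7558 + -0.018948·20.5500 = 0.4794  (Merck)
Σw_i=1.0000  μᵀw=0.1260
σ²=wᵀΣw=λ₁·μ_p+λ₂ = 0.315274·0.126 + -0.018948 = 0.020777 ≈ 0.0208


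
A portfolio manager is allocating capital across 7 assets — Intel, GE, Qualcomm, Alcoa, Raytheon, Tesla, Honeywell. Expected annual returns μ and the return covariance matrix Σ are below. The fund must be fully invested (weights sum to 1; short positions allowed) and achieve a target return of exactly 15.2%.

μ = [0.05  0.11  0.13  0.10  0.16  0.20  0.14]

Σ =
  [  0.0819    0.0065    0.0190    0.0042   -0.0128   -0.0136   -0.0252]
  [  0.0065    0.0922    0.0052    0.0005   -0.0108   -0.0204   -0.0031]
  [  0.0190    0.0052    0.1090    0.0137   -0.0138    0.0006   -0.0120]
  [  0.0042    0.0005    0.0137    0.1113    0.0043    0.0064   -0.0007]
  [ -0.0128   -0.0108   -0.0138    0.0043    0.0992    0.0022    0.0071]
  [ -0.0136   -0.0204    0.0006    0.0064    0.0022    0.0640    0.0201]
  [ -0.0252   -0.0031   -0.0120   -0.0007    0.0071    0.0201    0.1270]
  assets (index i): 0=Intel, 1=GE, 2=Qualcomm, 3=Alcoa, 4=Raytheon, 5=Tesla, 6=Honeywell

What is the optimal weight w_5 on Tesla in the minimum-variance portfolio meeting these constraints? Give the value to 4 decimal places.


0.3707

p=Σ⁻¹μ = [1.3444  2.1154  1.1316  0.4134  2.0146  3.7027  0.8313]
q=Σ⁻¹𝟙 = [17.1078  15.6213  7.2699  5.7184  13.6994  20.5040  8.3574]
a=μᵀp=1.667617  b=𝟙ᵀp=11.553394  c=𝟙ᵀq=88.278136  D=ac−b²=13.733246
λ₁=(c·0.152−b)/D = (88.278136·0.152−11.553394)/13.733246 = 0.135793
λ₂=(a−b·0.152)/D = (1.667617−11.553394·0.152)/13.733246 = -0.006444
w* = 0.135793·p + -0.006444·q:
  w_0 = 0.135793·1.3444 + -0.006444·17.1078 = 0.0723  (Intel)
  w_1 = 0.135793·2.1154 + -0.006444·15.6213 = 0.1866  (GE)
  w_2 = 0.135793·1.1316 + -0.006444·7.2699 = 0.1068  (Qualcomm)
  w_3 = 0.135793·0.4134 + -0.006444·5.7184 = 0.0193  (Alcoa)
  w_4 = 0.135793·2.0146 + -0.006444·13.6994 = 0.1853  (Raytheon)
  w_5 = 0.135793·3.7027 + -0.006444·20.5040 = 0.3707  (Tesla)
  w_6 = 0.135793·0.8313 + -0.006444·8.3574 = 0.0590  (Honeywell)
Σw_i=1.0000  μᵀw=0.1520
σ²=wᵀΣw=λ₁·μ_p+λ₂ = 0.135793·0.152 + -0.006444 = 0.014196 ≈ 0.0142


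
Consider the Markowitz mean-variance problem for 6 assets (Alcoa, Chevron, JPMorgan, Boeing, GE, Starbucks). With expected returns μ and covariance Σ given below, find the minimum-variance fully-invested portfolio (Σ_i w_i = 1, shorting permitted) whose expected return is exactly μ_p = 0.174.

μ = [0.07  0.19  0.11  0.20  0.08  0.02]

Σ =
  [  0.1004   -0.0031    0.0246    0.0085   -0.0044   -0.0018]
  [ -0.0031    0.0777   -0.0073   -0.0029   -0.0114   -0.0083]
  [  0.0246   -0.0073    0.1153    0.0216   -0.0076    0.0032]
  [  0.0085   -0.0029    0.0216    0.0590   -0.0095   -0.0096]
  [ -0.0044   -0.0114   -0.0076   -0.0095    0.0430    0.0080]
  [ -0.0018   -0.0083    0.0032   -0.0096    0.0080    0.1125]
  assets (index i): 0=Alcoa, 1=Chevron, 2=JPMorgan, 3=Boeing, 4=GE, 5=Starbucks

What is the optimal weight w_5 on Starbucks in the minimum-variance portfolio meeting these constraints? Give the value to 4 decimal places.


-0.0342

p=Σ⁻¹μ = [0.4996  3.2510  0.5410  3.9467  3.6504  0.4874]
q=Σ⁻¹𝟙 = [8.9595  20.5710  5.9805  21.4892  33.6032  9.8240]
a=μᵀp=1.803285  b=𝟙ᵀp=12.376080  c=𝟙ᵀq=100.427322  D=ac−b²=27.931700
λ₁=(c·0.174−b)/D = (100.427322·0.174−12.376080)/27.931700 = 0.182526
λ₂=(a−b·0.174)/D = (1.803285−12.376080·0.174)/27.931700 = -0.012536
w* = 0.182526·p + -0.012536·q:
  w_0 = 0.182526·0.4996 + -0.012536·8.9595 = -0.0211  (Alcoa)
  w_1 = 0.182526·3.2510 + -0.012536·20.5710 = 0.3355  (Chevron)
  w_2 = 0.182526·0.5410 + -0.012536·5.9805 = 0.0238  (JPMorgan)
  w_3 = 0.182526·3.9467 + -0.012536·21.4892 = 0.4510  (Boeing)
  w_4 = 0.182526·3.6504 + -0.012536·33.6032 = 0.2450  (GE)
  w_5 = 0.182526·0.4874 + -0.012536·9.8240 = -0.0342  (Starbucks)
Σw_i=1.0000  μᵀw=0.1740
σ²=wᵀΣw=λ₁·μ_p+λ₂ = 0.182526·0.174 + -0.012536 = 0.019224 ≈ 0.0192


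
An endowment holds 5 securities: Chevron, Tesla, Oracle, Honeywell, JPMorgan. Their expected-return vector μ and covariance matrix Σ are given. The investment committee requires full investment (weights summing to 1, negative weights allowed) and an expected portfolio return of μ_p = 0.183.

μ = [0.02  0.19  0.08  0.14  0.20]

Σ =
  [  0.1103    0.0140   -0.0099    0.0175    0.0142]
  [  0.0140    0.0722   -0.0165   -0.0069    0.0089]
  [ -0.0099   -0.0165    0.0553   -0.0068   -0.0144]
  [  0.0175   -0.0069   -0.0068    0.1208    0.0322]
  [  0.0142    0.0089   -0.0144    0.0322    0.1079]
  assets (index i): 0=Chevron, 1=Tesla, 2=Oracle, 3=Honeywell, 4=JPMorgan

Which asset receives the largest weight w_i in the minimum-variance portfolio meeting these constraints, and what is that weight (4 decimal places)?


Tesla (0.4770)

p=Σ⁻¹μ = [-0.3648  3.2708  2.9345  1.1130  1.6913]
q=Σ⁻¹𝟙 = [6.9276  18.6206  27.9766  7.7134  8.2521]
a=μᵀp=1.342998  b=𝟙ᵀp=8.644866  c=𝟙ᵀq=69.490156  D=ac−b²=18.591413
λ₁=(c·0.183−b)/D = (69.490156·0.183−8.644866)/18.591413 = 0.219017
λ₂=(a−b·0.183)/D = (1.342998−8.644866·0.183)/18.591413 = -0.012856
w* = 0.219017·p + -0.012856·q:
  w_0 = 0.219017·-0.3648 + -0.012856·6.9276 = -0.1690  (Chevron)
  w_1 = 0.219017·3.2708 + -0.012856·18.6206 = 0.4770  (Tesla)
  w_2 = 0.219017·2.9345 + -0.012856·27.9766 = 0.2830  (Oracle)
  w_3 = 0.219017·1.1130 + -0.012856·7.7134 = 0.1446  (Honeywell)
  w_4 = 0.219017·1.6913 + -0.012856·8.2521 = 0.2643  (JPMorgan)
Σw_i=1.0000  μᵀw=0.1830
σ²=wᵀΣw=λ₁·μ_p+λ₂ = 0.219017·0.183 + -0.012856 = 0.027224 ≈ 0.0272


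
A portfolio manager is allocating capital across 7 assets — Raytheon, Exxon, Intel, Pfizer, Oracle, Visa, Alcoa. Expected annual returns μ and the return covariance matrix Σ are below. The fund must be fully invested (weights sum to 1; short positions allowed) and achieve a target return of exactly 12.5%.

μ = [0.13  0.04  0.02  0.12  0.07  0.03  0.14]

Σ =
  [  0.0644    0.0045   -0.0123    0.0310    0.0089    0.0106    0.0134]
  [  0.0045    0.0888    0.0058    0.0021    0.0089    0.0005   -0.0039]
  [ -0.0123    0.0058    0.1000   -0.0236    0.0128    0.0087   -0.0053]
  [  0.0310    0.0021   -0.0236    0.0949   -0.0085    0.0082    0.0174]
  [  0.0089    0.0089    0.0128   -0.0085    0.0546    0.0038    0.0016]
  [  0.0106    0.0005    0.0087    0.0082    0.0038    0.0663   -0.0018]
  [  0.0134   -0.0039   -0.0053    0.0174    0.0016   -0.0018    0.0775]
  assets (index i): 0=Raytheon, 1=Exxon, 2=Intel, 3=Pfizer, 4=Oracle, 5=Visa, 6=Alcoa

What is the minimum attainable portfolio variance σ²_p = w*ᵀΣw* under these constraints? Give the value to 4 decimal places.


0.0304

u=Σ⁻¹μ = [1.2621  0.3012  0.4647  0.7794  0.9923  0.0733  1.4414]
v=Σ⁻¹𝟙 = [6.5399  9.0897  10.2767  9.0347  13.6793  11.0142  10.8776]
a=μᵀu=0.552390  b=𝟙ᵀu=5.314317  c=𝟙ᵀv=70.512101  D=ac−b²=10.708235
λ₁=(c·0.125−b)/D = (70.512101·0.125−5.314317)/10.708235 = 0.326823
λ₂=(a−b·0.125)/D = (0.552390−5.314317·0.125)/10.708235 = -0.010450
w* = 0.326823·u + -0.010450·v:
  w_0 = 0.326823·1.2621 + -0.010450·6.5399 = 0.3441  (Raytheon)
  w_1 = 0.326823·0.3012 + -0.010450·9.0897 = 0.0034  (Exxon)
  w_2 = 0.326823·0.4647 + -0.010450·10.2767 = 0.0445  (Intel)
  w_3 = 0.326823·0.7794 + -0.010450·9.0347 = 0.1603  (Pfizer)
  w_4 = 0.326823·0.9923 + -0.010450·13.6793 = 0.1814  (Oracle)
  w_5 = 0.326823·0.0733 + -0.010450·11.0142 = -0.0911  (Visa)
  w_6 = 0.326823·1.4414 + -0.010450·10.8776 = 0.3574  (Alcoa)
Σw_i=1.0000  μᵀw=0.1250
σ²=wᵀΣw=λ₁·μ_p+λ₂ = 0.326823·0.125 + -0.010450 = 0.030403 ≈ 0.0304


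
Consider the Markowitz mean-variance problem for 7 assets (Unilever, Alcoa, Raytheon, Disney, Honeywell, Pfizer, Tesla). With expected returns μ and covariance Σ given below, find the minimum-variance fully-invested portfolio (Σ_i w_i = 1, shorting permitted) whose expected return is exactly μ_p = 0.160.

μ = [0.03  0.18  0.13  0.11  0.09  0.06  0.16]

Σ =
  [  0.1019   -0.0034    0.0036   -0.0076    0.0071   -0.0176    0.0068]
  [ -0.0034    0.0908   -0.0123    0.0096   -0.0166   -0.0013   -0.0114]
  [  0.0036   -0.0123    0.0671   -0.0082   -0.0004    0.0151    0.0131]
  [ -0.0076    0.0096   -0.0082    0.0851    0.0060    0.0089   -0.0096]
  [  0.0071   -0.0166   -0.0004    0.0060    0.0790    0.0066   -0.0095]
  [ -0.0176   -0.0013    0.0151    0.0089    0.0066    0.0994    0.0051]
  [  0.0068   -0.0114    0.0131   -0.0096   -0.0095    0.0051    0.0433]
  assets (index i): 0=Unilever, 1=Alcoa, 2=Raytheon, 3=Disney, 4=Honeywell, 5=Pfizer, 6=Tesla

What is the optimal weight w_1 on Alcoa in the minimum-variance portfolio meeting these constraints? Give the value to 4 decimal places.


0.2766

u=Σ⁻¹μ = [-0.0652  3.0851  1.8019  1.5147  2.2830  -0.1763  4.8300]
v=Σ⁻¹𝟙 = [8.8544  18.6379  12.5175  13.0064  17.8158  6.1404  28.8933]
a=μᵀu=1.921919  b=𝟙ᵀu=13.273199  c=𝟙ᵀv=105.865622  D=ac−b²=27.287305
λ₁=(c·0.160−b)/D = (105.865622·0.160−13.273199)/27.287305 = 0.134323
λ₂=(a−b·0.160)/D = (1.921919−13.273199·0.160)/27.287305 = -0.007395
w* = 0.134323·u + -0.007395·v:
  w_0 = 0.134323·-0.0652 + -0.007395·8.8544 = -0.0742  (Unilever)
  w_1 = 0.134323·3.0851 + -0.007395·18.6379 = 0.2766  (Alcoa)
  w_2 = 0.134323·1.8019 + -0.007395·12.5175 = 0.1495  (Raytheon)
  w_3 = 0.134323·1.5147 + -0.007395·13.0064 = 0.1073  (Disney)
  w_4 = 0.134323·2.2830 + -0.007395·17.8158 = 0.1749  (Honeywell)
  w_5 = 0.134323·-0.1763 + -0.007395·6.1404 = -0.0691  (Pfizer)
  w_6 = 0.134323·4.8300 + -0.007395·28.8933 = 0.4351  (Tesla)
Σw_i=1.0000  μᵀw=0.1600
σ²=wᵀΣw=λ₁·μ_p+λ₂ = 0.134323·0.160 + -0.007395 = 0.014096 ≈ 0.0141
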